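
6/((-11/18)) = -108/11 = -9.82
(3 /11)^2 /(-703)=-9 /85063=-0.00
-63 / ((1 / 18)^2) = -20412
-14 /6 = -7 /3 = -2.33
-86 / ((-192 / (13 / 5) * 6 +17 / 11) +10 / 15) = 36894 / 189131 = 0.20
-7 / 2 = -3.50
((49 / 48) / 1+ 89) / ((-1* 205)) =-4321 / 9840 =-0.44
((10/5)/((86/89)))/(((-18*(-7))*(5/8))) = 356/13545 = 0.03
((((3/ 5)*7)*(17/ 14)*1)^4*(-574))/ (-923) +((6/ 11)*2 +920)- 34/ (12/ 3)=67685417057/ 50765000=1333.31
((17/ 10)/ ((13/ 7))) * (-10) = -119/ 13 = -9.15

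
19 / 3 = 6.33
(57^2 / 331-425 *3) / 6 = -210.86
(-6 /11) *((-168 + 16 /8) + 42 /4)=933 /11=84.82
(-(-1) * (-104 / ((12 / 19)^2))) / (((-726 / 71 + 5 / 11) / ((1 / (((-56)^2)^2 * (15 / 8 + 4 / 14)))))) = 25631 / 20411145216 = 0.00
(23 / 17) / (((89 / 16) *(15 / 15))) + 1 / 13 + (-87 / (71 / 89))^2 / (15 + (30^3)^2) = 0.32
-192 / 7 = -27.43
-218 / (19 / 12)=-137.68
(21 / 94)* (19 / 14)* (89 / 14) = 5073 / 2632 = 1.93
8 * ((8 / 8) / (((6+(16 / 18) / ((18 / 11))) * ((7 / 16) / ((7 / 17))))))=5184 / 4505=1.15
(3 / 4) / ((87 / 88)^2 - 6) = -1936 / 12965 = -0.15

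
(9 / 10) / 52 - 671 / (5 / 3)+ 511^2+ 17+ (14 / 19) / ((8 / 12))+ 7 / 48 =15456469703 / 59280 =260736.67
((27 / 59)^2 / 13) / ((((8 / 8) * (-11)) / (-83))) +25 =12505082 / 497783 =25.12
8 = 8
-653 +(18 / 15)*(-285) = -995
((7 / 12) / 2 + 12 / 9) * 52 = 169 / 2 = 84.50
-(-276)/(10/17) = 2346/5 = 469.20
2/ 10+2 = 11/ 5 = 2.20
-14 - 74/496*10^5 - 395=-475179/31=-15328.35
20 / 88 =5 / 22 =0.23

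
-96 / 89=-1.08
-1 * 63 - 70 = -133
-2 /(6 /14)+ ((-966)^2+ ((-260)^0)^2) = 2799457 /3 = 933152.33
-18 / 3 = -6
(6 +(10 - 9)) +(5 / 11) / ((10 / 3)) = 157 / 22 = 7.14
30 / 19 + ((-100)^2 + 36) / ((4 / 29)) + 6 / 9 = 4147505 / 57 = 72763.25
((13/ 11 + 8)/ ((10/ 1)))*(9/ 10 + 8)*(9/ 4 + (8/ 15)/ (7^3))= 416523293/ 22638000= 18.40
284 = 284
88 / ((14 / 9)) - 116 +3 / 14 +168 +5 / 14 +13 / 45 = 34471 / 315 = 109.43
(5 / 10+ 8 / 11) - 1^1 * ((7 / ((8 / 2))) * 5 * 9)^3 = -343813761 / 704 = -488371.82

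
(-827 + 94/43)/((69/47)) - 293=-2536280/2967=-854.83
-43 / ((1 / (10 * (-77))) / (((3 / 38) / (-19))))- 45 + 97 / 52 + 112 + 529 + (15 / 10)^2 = 4341393 / 9386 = 462.54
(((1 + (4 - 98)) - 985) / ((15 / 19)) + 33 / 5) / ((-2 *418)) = 1853 / 1140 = 1.63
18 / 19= 0.95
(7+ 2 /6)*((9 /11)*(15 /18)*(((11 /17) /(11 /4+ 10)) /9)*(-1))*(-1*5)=1100 /7803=0.14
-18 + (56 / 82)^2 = -29474 / 1681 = -17.53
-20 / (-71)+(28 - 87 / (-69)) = 48243 / 1633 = 29.54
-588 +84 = -504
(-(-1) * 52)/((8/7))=91/2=45.50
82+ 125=207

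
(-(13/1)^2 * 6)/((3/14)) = -4732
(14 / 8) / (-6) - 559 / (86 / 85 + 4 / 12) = -3423481 / 8232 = -415.87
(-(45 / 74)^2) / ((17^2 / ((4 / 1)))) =-2025 / 395641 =-0.01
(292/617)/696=73/107358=0.00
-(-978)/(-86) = -489/43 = -11.37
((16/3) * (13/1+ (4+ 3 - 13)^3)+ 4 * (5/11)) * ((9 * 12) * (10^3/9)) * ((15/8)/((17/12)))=-3210120000/187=-17166417.11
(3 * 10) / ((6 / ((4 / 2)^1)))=10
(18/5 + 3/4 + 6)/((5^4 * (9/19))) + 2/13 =30681/162500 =0.19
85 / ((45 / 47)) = 799 / 9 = 88.78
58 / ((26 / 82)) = 2378 / 13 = 182.92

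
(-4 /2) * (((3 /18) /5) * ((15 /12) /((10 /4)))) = -1 /30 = -0.03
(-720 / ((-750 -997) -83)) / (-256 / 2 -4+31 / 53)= -1272 / 424865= -0.00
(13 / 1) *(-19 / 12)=-247 / 12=-20.58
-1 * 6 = -6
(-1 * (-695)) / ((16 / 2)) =695 / 8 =86.88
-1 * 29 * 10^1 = -290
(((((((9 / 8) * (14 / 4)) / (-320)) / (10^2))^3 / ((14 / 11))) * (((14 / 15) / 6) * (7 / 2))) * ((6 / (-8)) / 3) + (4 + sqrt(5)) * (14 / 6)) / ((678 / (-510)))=-5111011082240109103841 / 727996956672000000000 - 595 * sqrt(5) / 339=-10.95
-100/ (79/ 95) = -9500/ 79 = -120.25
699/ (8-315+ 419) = 699/ 112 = 6.24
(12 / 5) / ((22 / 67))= 402 / 55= 7.31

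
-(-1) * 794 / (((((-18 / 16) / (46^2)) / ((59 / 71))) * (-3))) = 793009088 / 1917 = 413671.93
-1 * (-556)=556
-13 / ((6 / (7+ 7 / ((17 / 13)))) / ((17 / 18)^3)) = -131495 / 5832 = -22.55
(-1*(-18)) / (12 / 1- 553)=-18 / 541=-0.03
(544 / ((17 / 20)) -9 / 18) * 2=1279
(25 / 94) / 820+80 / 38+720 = 211507615 / 292904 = 722.11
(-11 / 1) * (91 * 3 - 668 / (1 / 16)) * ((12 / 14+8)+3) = 9508895 / 7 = 1358413.57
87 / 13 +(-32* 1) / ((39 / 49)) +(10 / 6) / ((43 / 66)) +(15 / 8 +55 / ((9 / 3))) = -144173 / 13416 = -10.75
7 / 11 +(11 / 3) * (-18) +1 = -708 / 11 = -64.36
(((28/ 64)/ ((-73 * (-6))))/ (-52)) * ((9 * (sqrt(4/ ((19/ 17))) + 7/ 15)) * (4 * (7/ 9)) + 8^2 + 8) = -2233/ 1366560-49 * sqrt(323)/ 865488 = -0.00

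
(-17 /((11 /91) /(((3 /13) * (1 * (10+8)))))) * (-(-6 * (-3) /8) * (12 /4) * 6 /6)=86751 /22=3943.23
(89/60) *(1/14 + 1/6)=89/252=0.35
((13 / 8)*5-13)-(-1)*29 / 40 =-83 / 20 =-4.15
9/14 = 0.64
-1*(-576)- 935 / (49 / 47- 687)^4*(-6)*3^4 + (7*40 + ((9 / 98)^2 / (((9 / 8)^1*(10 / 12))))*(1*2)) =856.02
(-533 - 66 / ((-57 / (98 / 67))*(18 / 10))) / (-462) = 6095801 / 5293134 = 1.15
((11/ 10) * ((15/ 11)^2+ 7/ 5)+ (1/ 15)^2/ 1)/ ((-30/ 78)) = -23101/ 2475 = -9.33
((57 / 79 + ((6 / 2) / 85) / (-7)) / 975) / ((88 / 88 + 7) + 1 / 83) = 931758 / 10158955625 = 0.00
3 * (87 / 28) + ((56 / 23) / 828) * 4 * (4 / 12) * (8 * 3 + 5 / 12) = 11298445 / 1199772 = 9.42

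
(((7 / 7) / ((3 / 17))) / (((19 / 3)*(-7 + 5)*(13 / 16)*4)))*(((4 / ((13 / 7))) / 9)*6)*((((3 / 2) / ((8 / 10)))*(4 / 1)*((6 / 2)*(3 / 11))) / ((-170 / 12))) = 3024 / 35321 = 0.09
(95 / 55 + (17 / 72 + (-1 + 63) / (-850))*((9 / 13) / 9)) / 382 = 7613123 / 1671555600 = 0.00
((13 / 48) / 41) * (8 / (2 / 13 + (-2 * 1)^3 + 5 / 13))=-169 / 23862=-0.01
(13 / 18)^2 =169 / 324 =0.52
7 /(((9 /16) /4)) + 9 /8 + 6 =4097 /72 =56.90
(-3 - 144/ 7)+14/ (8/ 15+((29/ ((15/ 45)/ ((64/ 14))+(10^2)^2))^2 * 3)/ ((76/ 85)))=77216923410225/ 28842605328404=2.68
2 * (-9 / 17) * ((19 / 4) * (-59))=10089 / 34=296.74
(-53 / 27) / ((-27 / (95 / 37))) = 5035 / 26973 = 0.19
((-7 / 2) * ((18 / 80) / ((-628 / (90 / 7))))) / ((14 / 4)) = 81 / 17584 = 0.00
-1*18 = -18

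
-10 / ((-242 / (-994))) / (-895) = 994 / 21659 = 0.05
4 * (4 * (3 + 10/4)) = 88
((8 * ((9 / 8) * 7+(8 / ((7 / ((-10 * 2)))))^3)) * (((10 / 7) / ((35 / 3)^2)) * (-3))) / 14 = 884152557 / 4117715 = 214.72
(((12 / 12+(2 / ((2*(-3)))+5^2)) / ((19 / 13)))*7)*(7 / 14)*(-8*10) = -280280 / 57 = -4917.19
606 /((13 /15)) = 9090 /13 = 699.23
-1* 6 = -6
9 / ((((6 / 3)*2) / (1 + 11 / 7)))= 81 / 14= 5.79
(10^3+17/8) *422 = 1691587/4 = 422896.75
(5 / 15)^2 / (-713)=-1 / 6417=-0.00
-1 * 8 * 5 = -40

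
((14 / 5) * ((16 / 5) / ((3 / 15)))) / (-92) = -56 / 115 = -0.49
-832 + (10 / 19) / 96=-758779 / 912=-831.99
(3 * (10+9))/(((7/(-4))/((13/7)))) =-2964/49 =-60.49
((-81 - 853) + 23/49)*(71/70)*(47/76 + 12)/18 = -444942161/670320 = -663.78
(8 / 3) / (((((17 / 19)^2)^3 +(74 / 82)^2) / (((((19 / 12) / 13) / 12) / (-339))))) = -1502598393259 / 24983183786143284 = -0.00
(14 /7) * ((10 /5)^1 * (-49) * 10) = -1960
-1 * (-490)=490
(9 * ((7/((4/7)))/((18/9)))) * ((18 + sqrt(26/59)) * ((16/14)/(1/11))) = 693 * sqrt(1534)/59 + 12474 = 12934.04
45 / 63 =5 / 7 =0.71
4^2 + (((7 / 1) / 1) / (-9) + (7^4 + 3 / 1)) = 21773 / 9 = 2419.22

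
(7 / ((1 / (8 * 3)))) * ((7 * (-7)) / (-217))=1176 / 31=37.94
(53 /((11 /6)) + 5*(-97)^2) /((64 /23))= 16917.19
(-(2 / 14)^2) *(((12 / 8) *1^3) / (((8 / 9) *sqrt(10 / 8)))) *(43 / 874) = -1161 *sqrt(5) / 1713040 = -0.00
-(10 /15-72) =214 /3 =71.33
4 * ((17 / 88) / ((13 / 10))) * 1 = 0.59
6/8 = 3/4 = 0.75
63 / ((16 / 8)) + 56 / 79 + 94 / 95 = 498307 / 15010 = 33.20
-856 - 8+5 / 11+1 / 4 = -37985 / 44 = -863.30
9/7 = 1.29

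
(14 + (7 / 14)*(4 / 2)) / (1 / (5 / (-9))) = -8.33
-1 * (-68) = 68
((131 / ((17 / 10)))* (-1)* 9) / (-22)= 5895 / 187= 31.52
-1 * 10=-10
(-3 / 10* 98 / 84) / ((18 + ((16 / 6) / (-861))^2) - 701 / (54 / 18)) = 46703223 / 28778079940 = 0.00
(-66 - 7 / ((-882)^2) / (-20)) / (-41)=146694239 / 91128240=1.61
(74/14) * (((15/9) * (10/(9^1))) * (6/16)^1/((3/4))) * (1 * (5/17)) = 4625/3213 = 1.44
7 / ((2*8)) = 7 / 16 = 0.44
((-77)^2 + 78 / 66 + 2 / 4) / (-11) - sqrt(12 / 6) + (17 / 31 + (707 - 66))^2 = 95593489173 / 232562 - sqrt(2) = 411043.77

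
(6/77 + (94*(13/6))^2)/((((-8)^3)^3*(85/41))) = -1178576611/7906095267840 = -0.00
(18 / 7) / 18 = 1 / 7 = 0.14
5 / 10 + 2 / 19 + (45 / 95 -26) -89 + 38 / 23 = -98123 / 874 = -112.27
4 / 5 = 0.80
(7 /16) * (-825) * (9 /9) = -5775 /16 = -360.94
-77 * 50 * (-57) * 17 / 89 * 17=63421050 / 89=712596.07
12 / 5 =2.40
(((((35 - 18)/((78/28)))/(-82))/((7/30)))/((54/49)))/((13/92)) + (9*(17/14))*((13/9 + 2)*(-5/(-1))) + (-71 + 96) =553078235/2619162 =211.17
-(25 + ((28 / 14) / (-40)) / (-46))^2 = -529046001 / 846400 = -625.05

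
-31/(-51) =31/51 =0.61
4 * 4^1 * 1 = 16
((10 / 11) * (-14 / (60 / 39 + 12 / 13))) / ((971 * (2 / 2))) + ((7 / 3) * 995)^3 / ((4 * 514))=451112945327485 / 74115459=6086624.19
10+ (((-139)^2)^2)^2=139353667211683691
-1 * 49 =-49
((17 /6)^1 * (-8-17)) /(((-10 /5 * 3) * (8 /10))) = 2125 /144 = 14.76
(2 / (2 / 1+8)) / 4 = 1 / 20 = 0.05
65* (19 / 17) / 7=1235 / 119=10.38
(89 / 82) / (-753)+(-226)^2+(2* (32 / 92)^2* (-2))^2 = 882549412107343 / 17279062386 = 51076.23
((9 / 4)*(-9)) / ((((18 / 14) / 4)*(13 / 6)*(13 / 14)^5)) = -203297472 / 4826809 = -42.12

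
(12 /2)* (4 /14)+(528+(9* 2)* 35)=8118 /7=1159.71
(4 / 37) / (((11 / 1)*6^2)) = 1 / 3663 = 0.00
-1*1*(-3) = 3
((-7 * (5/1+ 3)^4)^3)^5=-7275616843974173770050574468395307084200280747743788713965380435968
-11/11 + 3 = 2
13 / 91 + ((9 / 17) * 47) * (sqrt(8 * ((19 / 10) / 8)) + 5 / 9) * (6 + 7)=21402 / 119 + 5499 * sqrt(190) / 170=625.72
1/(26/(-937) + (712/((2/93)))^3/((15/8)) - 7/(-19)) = 89015/1722902747999125621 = 0.00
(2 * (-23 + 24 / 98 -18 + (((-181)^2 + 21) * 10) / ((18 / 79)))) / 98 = 634477637 / 21609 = 29361.73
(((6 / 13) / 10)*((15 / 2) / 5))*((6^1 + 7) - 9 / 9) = 54 / 65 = 0.83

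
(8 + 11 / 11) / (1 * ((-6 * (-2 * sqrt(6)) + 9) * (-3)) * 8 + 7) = 1881 / 453983 - 2592 * sqrt(6) / 453983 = -0.01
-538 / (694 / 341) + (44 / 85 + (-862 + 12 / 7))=-232090769 / 206465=-1124.12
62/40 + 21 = 451/20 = 22.55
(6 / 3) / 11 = 2 / 11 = 0.18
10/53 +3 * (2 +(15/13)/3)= 5059/689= 7.34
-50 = -50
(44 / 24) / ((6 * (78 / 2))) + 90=126371 / 1404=90.01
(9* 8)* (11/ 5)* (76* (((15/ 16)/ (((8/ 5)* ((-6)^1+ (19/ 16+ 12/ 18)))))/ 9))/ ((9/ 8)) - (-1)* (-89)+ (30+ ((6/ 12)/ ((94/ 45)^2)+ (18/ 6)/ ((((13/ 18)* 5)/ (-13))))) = -4180081597/ 17583640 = -237.73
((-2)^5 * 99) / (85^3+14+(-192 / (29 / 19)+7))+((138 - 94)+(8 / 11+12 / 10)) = 45.92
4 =4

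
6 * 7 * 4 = 168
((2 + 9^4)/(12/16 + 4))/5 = 26252/95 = 276.34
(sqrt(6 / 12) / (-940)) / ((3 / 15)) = -sqrt(2) / 376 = -0.00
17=17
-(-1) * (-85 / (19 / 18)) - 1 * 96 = -3354 / 19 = -176.53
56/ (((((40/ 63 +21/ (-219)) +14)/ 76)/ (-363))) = -7105123872/ 66865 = -106260.73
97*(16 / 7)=1552 / 7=221.71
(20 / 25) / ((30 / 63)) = 42 / 25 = 1.68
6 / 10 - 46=-227 / 5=-45.40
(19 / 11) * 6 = 114 / 11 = 10.36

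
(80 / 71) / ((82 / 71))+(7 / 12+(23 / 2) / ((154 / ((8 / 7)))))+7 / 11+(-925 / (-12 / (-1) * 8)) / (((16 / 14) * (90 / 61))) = -1048979753 / 305496576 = -3.43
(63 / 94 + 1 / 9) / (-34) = -661 / 28764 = -0.02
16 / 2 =8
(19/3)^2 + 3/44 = 15911/396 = 40.18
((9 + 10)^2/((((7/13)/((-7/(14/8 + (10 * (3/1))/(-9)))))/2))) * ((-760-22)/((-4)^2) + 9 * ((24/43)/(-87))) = -361721373/1247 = -290073.27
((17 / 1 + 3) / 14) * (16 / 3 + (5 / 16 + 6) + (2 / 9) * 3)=985 / 56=17.59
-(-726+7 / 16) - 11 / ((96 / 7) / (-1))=69731 / 96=726.36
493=493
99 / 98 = 1.01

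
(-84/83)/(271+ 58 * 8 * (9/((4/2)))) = -12/27971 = -0.00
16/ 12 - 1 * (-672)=2020/ 3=673.33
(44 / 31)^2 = 1936 / 961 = 2.01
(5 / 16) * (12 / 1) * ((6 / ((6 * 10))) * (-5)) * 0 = 0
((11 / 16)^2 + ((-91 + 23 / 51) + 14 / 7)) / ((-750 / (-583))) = -26816251 / 391680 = -68.46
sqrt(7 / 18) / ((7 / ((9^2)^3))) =47344.53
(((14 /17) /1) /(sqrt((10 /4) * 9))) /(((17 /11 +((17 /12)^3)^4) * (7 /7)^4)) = 65384736620544 * sqrt(10) /79662222422508065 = 0.00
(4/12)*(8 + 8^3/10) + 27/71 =21421/1065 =20.11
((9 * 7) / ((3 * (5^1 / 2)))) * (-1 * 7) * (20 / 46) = -588 / 23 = -25.57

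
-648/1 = -648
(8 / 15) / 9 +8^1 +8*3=4328 / 135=32.06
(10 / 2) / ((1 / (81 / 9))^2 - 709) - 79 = -4537217 / 57428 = -79.01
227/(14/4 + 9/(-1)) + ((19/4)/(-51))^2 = -18889693/457776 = -41.26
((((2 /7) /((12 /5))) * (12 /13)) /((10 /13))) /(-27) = -1 /189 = -0.01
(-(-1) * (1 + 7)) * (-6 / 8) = -6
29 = 29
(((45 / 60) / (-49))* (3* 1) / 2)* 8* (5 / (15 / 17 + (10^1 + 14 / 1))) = -85 / 2303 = -0.04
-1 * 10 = -10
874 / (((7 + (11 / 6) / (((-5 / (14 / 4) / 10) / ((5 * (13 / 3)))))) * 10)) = -7866 / 24395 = -0.32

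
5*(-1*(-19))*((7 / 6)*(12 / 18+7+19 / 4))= 99085 / 72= 1376.18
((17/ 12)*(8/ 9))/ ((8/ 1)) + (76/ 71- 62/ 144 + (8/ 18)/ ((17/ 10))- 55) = -14063141/ 260712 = -53.94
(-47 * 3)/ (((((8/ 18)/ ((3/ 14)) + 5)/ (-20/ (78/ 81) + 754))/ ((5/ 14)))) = -90720810/ 17381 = -5219.54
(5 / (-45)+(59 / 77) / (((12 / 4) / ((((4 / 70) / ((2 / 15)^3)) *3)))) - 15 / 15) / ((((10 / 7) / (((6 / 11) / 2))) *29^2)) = 67373 / 17095848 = 0.00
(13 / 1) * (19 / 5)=247 / 5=49.40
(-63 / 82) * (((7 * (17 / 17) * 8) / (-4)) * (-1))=-441 / 41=-10.76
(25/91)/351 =25/31941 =0.00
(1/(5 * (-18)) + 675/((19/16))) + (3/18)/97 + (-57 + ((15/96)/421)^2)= 7697906340035359/15052269911040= 511.41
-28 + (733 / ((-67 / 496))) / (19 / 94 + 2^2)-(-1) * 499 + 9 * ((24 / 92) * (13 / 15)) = -498100109 / 608695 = -818.31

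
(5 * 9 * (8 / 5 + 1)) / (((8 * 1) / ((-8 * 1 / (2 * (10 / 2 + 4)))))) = -13 / 2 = -6.50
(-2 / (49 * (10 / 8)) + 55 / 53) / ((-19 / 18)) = -234918 / 246715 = -0.95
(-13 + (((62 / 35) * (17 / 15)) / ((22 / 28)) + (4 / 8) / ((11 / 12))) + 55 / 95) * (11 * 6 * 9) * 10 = -5259528 / 95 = -55363.45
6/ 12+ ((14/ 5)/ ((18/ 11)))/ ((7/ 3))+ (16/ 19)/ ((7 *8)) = 4981/ 3990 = 1.25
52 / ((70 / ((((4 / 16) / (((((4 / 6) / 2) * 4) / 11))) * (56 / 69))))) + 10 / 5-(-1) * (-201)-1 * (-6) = -22052 / 115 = -191.76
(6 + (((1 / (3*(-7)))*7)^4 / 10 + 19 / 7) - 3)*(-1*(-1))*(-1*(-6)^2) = -64814 / 315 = -205.76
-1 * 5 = -5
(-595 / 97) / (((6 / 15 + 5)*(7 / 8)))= -3400 / 2619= -1.30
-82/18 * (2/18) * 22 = -902/81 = -11.14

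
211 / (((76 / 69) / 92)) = 334857 / 19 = 17624.05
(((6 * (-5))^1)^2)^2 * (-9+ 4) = -4050000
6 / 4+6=15 / 2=7.50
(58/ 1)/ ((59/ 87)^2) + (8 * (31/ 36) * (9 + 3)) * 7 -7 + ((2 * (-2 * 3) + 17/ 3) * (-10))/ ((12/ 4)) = 22522153/ 31329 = 718.89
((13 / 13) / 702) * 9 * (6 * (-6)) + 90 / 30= 2.54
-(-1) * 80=80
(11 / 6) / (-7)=-11 / 42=-0.26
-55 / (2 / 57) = -3135 / 2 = -1567.50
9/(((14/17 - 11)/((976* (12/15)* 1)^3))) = -9103761211392/21625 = -420983177.41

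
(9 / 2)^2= 81 / 4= 20.25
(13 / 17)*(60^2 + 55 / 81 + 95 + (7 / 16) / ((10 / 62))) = 311552501 / 110160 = 2828.18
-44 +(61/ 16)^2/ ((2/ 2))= -29.46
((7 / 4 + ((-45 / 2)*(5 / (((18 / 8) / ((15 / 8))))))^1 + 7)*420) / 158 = -17850 / 79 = -225.95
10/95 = 2/19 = 0.11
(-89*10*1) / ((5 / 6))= -1068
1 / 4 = 0.25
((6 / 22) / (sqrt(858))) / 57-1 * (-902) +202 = sqrt(858) / 179322 +1104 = 1104.00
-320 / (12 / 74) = -5920 / 3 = -1973.33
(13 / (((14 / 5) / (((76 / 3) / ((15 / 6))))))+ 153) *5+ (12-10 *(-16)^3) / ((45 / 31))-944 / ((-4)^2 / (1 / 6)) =18405803 / 630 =29215.56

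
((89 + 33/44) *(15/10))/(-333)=-359/888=-0.40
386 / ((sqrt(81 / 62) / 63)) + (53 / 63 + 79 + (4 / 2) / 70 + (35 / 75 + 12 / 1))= 29086 / 315 + 2702 * sqrt(62)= 21367.91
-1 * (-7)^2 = -49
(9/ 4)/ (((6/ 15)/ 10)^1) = 225/ 4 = 56.25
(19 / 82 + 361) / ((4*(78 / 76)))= 562799 / 6396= 87.99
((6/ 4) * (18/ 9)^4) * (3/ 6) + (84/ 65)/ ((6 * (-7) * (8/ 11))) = 3109/ 260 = 11.96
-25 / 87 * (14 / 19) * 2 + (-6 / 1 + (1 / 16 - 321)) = -327.36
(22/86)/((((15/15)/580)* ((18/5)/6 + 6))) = 22.48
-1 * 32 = -32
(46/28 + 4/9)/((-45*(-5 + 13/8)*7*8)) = 263/1071630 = 0.00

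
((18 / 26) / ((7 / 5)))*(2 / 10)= 9 / 91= 0.10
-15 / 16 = -0.94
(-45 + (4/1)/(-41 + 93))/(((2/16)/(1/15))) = -4672/195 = -23.96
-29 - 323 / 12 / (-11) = -3505 / 132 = -26.55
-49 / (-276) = 49 / 276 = 0.18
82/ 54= 41/ 27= 1.52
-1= -1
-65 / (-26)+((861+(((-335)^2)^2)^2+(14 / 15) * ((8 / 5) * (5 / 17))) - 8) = 80896295138237074655279 / 510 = 158620186545562891480.94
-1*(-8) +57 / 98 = 841 / 98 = 8.58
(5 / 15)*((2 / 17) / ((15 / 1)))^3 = 8 / 49744125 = 0.00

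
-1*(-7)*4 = 28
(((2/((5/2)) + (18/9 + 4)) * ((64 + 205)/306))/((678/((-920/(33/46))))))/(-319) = 1138408/32117877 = 0.04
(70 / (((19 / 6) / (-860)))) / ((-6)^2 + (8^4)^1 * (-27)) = 30100 / 175047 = 0.17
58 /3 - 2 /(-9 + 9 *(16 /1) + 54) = 3652 /189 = 19.32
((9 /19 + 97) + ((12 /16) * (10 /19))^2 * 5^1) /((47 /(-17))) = -2411909 /67868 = -35.54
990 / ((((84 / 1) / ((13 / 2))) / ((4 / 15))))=143 / 7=20.43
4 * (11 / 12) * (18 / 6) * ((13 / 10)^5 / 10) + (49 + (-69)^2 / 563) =61.54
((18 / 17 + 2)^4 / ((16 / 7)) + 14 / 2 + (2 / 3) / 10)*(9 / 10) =85253559 / 2088025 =40.83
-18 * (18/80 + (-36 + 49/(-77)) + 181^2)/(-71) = 129589371/15620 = 8296.37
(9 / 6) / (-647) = -3 / 1294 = -0.00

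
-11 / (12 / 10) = -55 / 6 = -9.17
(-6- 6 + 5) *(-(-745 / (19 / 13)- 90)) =-79765 / 19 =-4198.16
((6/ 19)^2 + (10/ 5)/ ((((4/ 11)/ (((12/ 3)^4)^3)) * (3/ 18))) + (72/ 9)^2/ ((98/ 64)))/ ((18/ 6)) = 9793482477284/ 53067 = 184549389.97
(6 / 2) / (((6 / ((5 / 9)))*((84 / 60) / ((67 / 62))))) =1675 / 7812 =0.21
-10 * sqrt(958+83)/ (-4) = 5 * sqrt(1041)/ 2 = 80.66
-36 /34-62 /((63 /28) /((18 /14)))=-4342 /119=-36.49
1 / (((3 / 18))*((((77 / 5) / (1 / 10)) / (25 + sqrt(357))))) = 1.71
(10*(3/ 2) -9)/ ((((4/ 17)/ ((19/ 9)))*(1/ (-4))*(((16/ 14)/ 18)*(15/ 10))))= -2261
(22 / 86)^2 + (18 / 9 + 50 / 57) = 2.94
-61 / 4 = -15.25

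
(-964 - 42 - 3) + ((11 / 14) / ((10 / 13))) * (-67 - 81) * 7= -10336 / 5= -2067.20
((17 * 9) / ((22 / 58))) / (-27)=-493 / 33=-14.94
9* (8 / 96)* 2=3 / 2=1.50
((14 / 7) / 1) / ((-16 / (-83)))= 83 / 8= 10.38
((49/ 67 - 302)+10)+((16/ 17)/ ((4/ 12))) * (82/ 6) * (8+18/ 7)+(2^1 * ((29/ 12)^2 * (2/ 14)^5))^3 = 235466489811884650321595/ 2018328318009590340096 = 116.66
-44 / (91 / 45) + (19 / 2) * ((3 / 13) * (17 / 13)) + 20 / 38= -825583 / 44954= -18.37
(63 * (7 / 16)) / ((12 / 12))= 441 / 16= 27.56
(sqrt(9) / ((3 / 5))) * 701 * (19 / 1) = 66595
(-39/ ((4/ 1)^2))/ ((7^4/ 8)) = -0.01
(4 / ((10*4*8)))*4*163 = 163 / 20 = 8.15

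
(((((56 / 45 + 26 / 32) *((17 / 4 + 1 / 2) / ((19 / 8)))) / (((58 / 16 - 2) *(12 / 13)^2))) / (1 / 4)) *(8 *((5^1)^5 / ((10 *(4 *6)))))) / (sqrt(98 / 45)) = 2406625 *sqrt(10) / 9072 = 838.89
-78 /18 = -13 /3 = -4.33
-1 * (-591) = 591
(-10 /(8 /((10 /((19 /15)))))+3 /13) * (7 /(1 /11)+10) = -414207 /494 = -838.48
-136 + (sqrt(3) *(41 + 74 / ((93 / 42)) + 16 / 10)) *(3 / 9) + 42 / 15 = -666 / 5 + 11783 *sqrt(3) / 465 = -89.31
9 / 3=3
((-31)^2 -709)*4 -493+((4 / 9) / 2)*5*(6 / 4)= 1550 / 3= 516.67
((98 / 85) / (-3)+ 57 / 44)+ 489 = 5496803 / 11220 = 489.91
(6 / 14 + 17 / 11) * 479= 945.56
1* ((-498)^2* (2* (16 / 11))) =7936128 / 11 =721466.18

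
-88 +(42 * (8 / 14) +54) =-10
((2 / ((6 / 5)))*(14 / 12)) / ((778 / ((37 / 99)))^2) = 47915 / 106782992712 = 0.00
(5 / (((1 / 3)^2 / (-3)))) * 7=-945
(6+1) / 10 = 0.70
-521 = -521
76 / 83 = 0.92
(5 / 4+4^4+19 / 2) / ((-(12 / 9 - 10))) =3201 / 104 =30.78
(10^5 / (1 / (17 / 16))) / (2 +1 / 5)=531250 / 11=48295.45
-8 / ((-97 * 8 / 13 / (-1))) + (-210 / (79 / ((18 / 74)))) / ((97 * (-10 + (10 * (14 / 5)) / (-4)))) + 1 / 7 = 311376 / 33740189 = 0.01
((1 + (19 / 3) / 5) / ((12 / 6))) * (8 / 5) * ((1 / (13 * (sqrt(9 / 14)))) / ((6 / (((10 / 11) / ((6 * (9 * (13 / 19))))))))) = 0.00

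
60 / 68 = 15 / 17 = 0.88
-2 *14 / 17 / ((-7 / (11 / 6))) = 22 / 51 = 0.43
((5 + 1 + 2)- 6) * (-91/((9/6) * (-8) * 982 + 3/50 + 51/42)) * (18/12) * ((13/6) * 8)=828100/2061977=0.40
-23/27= -0.85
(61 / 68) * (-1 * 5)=-305 / 68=-4.49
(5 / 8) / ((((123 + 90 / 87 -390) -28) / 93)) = -87 / 440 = -0.20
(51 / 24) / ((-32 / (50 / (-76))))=425 / 9728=0.04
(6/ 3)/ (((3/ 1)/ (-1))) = -2/ 3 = -0.67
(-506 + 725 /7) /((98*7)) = -2817 /4802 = -0.59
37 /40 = 0.92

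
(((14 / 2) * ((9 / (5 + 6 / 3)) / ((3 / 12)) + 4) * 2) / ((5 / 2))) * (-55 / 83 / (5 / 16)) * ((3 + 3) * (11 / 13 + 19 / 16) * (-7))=50029056 / 5395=9273.23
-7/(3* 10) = -7/30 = -0.23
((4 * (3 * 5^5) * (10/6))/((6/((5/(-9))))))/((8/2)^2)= -78125/216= -361.69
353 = 353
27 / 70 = 0.39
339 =339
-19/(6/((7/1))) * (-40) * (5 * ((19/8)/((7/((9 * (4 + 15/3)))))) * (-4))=-487350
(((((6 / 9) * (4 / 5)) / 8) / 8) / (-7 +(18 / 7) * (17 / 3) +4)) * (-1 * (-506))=1771 / 4860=0.36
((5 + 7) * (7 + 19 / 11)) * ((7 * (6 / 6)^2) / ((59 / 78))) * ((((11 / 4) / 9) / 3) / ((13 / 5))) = 37.97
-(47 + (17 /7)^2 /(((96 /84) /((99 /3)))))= -12169 /56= -217.30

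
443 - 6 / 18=1328 / 3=442.67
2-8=-6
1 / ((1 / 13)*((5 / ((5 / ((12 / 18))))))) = 39 / 2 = 19.50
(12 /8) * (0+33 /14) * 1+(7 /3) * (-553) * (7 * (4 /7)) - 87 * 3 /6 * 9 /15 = -2177237 /420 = -5183.90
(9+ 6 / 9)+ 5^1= 44 / 3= 14.67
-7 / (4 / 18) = -63 / 2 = -31.50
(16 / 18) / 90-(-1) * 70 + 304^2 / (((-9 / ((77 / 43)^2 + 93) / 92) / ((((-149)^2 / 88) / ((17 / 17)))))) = -188873847100442074 / 8237295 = -22929110478.68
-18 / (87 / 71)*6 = -2556 / 29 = -88.14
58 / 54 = 29 / 27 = 1.07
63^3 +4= 250051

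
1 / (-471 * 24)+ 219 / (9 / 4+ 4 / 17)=168338999 / 1910376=88.12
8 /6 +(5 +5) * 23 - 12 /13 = 8986 /39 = 230.41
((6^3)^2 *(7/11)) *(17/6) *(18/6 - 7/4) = 1156680/11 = 105152.73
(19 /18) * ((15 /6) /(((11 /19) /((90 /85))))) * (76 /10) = 6859 /187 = 36.68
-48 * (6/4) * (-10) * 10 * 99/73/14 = 356400/511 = 697.46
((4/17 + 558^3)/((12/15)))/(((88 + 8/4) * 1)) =738399727/306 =2413071.00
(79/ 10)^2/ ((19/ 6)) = 18723/ 950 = 19.71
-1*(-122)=122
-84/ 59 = -1.42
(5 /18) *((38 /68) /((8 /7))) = 665 /4896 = 0.14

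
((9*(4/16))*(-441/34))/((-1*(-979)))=-3969/133144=-0.03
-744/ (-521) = 744/ 521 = 1.43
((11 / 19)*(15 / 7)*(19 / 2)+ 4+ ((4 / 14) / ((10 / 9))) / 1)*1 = 1123 / 70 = 16.04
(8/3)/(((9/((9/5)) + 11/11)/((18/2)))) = 4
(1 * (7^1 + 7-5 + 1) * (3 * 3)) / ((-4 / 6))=-135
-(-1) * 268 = 268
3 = 3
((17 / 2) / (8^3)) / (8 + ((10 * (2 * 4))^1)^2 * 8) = 17 / 52436992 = 0.00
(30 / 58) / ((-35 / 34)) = -102 / 203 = -0.50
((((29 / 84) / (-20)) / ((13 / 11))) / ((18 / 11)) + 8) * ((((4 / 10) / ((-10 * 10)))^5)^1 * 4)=-3141451 / 95976562500000000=-0.00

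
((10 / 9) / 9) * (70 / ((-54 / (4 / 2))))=-700 / 2187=-0.32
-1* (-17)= 17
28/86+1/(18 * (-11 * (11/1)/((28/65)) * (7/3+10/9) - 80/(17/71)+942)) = 21559384/66249541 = 0.33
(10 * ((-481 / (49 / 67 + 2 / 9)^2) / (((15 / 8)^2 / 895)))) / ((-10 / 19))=4229838609984 / 1653125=2558692.54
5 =5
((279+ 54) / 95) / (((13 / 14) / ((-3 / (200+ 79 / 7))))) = -32634 / 608855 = -0.05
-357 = -357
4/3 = 1.33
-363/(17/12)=-4356/17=-256.24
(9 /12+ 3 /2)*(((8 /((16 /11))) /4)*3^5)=24057 /32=751.78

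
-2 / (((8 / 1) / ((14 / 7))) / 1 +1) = -2 / 5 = -0.40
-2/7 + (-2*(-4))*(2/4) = 26/7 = 3.71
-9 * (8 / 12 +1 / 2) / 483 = -1 / 46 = -0.02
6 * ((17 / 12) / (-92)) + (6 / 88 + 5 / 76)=1599 / 38456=0.04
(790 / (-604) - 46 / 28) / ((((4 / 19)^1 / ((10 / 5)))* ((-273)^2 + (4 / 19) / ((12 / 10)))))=-3377877 / 8980616582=-0.00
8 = 8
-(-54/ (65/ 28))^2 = -2286144/ 4225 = -541.10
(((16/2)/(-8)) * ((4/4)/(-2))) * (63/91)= 9/26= 0.35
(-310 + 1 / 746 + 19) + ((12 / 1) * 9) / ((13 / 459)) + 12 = 34274983 / 9698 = 3534.23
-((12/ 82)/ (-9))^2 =-4/ 15129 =-0.00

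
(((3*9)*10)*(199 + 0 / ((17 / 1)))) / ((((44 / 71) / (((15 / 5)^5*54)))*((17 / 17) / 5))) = 62572749075 / 11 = 5688431734.09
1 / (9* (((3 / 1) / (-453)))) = -151 / 9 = -16.78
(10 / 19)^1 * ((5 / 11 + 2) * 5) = 1350 / 209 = 6.46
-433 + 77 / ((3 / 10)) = -529 / 3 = -176.33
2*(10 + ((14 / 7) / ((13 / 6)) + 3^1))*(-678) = -245436 / 13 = -18879.69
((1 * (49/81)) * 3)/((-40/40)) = -49/27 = -1.81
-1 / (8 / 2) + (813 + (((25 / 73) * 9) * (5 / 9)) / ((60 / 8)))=712169 / 876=812.98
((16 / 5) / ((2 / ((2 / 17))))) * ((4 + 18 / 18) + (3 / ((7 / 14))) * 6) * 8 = 5248 / 85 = 61.74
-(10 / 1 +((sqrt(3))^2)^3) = -37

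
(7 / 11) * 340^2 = 809200 / 11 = 73563.64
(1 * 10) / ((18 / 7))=35 / 9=3.89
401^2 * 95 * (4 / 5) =12220876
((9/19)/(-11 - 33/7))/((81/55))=-7/342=-0.02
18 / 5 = 3.60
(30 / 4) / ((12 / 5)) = 25 / 8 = 3.12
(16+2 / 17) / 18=137 / 153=0.90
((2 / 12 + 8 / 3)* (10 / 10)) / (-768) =-17 / 4608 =-0.00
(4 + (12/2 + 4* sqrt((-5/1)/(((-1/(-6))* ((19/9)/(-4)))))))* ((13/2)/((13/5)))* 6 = 150 + 360* sqrt(570)/19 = 602.36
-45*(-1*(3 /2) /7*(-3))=-405 /14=-28.93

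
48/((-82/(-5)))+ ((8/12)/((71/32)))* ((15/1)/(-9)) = 63560/26199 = 2.43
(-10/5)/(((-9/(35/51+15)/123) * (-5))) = -13120/153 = -85.75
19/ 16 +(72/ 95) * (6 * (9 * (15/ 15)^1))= 64013/ 1520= 42.11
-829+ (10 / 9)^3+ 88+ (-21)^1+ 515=-179063 / 729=-245.63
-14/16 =-7/8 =-0.88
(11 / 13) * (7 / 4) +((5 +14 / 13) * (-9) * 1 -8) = -3183 / 52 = -61.21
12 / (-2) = -6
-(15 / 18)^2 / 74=-25 / 2664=-0.01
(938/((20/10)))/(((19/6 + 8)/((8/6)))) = 56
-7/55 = -0.13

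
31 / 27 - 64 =-1697 / 27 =-62.85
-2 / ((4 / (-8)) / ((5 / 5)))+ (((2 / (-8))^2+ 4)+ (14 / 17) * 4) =3089 / 272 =11.36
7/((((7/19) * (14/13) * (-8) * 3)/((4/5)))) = -247/420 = -0.59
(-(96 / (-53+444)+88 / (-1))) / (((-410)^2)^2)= 4289 / 1381090688750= 0.00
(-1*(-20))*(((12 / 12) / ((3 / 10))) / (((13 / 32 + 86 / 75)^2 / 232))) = 89088000000 / 13890529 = 6413.58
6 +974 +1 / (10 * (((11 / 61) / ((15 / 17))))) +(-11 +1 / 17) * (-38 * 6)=1299679 / 374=3475.08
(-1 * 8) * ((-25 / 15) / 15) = 0.89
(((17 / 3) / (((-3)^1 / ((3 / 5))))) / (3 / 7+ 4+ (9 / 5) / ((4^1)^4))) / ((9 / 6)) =-60928 / 357687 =-0.17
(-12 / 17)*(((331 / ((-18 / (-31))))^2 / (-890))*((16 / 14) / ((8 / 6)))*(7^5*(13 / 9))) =3286358120773 / 612765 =5363162.26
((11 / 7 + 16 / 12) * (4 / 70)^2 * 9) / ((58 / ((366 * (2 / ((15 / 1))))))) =89304 / 1243375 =0.07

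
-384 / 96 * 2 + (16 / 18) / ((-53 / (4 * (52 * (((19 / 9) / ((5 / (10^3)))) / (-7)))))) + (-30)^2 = 1102.42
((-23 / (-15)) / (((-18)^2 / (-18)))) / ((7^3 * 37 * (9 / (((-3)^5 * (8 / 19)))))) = 92 / 1205645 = 0.00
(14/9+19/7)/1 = 269/63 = 4.27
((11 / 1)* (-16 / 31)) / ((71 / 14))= -2464 / 2201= -1.12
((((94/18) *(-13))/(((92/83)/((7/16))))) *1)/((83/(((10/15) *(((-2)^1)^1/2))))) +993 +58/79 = 993.95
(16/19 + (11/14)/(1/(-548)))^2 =3266579716/17689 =184667.29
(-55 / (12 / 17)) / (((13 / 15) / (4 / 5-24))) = 27115 / 13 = 2085.77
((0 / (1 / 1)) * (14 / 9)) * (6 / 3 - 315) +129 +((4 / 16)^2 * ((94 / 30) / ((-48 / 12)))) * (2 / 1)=128.90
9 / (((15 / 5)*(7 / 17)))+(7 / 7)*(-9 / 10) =447 / 70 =6.39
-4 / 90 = -2 / 45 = -0.04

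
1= 1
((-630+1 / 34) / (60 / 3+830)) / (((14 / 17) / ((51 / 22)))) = -64257 / 30800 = -2.09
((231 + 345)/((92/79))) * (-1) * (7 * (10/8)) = -99540/23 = -4327.83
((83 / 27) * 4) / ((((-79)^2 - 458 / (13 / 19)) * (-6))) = -2158 / 5866911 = -0.00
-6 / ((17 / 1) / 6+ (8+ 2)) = -36 / 77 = -0.47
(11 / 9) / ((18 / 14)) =77 / 81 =0.95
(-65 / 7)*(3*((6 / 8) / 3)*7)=-48.75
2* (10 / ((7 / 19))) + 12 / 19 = 7304 / 133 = 54.92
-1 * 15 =-15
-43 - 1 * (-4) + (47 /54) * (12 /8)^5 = -2073 /64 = -32.39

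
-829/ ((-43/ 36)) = 29844/ 43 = 694.05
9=9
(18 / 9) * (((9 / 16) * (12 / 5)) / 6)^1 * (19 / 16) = 171 / 320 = 0.53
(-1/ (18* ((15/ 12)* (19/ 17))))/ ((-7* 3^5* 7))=34/ 10180485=0.00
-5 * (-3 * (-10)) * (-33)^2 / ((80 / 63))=-1029105 / 8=-128638.12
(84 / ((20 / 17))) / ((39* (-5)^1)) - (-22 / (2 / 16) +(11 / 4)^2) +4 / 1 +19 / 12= 2709013 / 15600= 173.65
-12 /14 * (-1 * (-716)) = -4296 /7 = -613.71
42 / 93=14 / 31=0.45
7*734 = 5138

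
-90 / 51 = -30 / 17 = -1.76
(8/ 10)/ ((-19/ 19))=-4/ 5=-0.80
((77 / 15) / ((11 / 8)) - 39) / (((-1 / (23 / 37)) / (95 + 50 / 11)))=888191 / 407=2182.29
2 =2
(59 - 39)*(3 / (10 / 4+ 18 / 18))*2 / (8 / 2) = 8.57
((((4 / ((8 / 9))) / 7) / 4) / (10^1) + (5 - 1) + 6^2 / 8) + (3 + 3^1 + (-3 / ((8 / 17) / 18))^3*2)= -3384574007 / 1120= -3021941.08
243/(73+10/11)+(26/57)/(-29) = 1465777/447963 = 3.27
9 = 9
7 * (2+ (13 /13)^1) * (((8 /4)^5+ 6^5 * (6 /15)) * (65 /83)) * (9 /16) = 2412774 /83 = 29069.57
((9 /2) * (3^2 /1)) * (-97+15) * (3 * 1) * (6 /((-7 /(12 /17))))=717336 /119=6028.03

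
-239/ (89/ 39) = -9321/ 89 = -104.73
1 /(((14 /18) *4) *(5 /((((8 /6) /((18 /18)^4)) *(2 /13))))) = 6 /455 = 0.01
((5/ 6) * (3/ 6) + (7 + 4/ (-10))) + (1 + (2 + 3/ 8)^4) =2447359/ 61440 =39.83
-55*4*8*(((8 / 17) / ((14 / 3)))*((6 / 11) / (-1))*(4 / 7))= 46080 / 833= 55.32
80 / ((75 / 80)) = 256 / 3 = 85.33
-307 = -307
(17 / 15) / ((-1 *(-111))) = 17 / 1665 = 0.01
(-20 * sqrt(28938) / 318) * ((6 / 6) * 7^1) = -70 * sqrt(28938) / 159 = -74.89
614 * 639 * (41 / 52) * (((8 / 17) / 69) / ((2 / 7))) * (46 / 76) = 18767217 / 4199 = 4469.45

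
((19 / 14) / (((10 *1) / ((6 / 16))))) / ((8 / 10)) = 0.06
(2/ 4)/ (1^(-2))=1/ 2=0.50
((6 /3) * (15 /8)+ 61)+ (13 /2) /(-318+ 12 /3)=20325 /314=64.73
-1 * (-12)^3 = 1728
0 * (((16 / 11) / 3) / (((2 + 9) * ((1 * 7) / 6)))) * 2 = 0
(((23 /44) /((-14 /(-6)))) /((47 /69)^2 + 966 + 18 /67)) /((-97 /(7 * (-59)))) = 1298596077 /1316145110324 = 0.00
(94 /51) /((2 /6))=94 /17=5.53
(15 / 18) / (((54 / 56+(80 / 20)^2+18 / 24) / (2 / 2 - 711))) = -12425 / 372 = -33.40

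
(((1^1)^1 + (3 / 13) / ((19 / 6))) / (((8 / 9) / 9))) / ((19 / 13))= 21465 / 2888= 7.43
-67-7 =-74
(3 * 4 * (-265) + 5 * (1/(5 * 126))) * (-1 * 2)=400679/63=6359.98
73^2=5329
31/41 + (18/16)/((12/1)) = 1115/1312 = 0.85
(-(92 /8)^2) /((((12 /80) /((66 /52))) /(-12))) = 174570 /13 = 13428.46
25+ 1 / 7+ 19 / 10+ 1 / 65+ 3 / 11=273583 / 10010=27.33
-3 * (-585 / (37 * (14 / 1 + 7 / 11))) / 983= 19305 / 5855731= 0.00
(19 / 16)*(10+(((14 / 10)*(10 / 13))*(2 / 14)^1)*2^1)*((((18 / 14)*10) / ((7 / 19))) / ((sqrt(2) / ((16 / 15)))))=145122*sqrt(2) / 637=322.19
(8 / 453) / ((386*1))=4 / 87429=0.00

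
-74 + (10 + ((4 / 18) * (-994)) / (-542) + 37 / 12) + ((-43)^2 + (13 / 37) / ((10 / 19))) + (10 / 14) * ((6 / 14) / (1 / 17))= 158690084339 / 88438140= 1794.36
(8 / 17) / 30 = 4 / 255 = 0.02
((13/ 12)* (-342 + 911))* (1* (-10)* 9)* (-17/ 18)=628745/ 12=52395.42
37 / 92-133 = -12199 / 92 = -132.60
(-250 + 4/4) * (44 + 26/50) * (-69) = 19122453/25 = 764898.12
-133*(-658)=87514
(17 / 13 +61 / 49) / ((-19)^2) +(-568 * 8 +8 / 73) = -76277538030 / 16786861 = -4543.88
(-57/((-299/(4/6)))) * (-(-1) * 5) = 0.64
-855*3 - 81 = -2646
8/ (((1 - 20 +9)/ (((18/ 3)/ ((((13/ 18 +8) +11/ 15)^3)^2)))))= -2550916800000/ 379819589887092601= -0.00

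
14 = 14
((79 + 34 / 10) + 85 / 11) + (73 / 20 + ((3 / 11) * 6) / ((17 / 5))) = 352527 / 3740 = 94.26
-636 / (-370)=1.72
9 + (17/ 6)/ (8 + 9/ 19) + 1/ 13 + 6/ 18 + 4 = 57535/ 4186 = 13.74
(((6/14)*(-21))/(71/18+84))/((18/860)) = -7740/1583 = -4.89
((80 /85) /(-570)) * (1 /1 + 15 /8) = -23 /4845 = -0.00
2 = 2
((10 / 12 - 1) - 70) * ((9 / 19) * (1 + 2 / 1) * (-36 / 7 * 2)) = 136404 / 133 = 1025.59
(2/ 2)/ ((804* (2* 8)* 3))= 1/ 38592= 0.00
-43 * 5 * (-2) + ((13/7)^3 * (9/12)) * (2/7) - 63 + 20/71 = 125689715/340942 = 368.65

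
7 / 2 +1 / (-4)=13 / 4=3.25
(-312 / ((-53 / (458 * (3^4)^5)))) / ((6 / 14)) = 1162577602119024 / 53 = 21935426455075.92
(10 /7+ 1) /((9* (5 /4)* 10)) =34 /1575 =0.02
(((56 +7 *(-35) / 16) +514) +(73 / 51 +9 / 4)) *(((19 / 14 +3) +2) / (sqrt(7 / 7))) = 40550981 / 11424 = 3549.63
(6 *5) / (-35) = -6 / 7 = -0.86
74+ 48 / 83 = 6190 / 83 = 74.58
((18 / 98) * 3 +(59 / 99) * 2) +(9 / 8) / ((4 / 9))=663491 / 155232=4.27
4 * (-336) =-1344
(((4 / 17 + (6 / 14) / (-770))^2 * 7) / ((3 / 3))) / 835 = 462637081 / 1001529644500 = 0.00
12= 12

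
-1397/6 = -232.83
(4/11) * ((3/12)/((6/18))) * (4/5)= 0.22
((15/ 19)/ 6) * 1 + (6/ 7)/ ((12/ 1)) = 27/ 133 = 0.20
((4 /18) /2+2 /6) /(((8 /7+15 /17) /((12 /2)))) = 952 /723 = 1.32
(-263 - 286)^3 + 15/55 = -1820160636/11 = -165469148.73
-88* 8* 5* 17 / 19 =-59840 / 19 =-3149.47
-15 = -15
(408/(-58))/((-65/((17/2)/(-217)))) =-1734/409045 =-0.00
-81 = -81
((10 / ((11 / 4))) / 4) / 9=10 / 99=0.10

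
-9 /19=-0.47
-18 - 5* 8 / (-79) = -1382 / 79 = -17.49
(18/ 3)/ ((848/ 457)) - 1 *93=-38061/ 424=-89.77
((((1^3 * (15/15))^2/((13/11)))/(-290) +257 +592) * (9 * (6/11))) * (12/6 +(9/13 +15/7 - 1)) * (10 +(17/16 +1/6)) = 70374208653/392080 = 179489.41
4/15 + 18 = 18.27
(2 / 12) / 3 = 1 / 18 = 0.06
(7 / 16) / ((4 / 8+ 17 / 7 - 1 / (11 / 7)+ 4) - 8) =-539 / 2104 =-0.26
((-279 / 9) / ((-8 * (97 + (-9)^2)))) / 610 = 31 / 868640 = 0.00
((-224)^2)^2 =2517630976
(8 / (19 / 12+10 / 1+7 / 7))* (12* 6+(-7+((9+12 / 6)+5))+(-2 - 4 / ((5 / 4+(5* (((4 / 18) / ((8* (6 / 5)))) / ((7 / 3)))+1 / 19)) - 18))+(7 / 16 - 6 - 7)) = 1020451566 / 24072269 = 42.39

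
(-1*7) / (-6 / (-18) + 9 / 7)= -147 / 34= -4.32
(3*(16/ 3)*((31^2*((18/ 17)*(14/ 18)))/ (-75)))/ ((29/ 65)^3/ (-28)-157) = 66210901120/ 61571070339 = 1.08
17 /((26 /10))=85 /13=6.54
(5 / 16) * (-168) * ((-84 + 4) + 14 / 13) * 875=47131875 / 13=3625528.85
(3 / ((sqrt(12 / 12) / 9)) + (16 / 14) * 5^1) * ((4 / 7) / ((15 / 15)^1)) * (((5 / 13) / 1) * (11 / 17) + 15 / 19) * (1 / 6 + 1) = 1996880 / 88179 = 22.65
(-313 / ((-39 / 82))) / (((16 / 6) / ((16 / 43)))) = 51332 / 559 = 91.83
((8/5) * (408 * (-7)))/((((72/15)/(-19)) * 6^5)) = 2261/972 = 2.33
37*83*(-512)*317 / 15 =-498435584 / 15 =-33229038.93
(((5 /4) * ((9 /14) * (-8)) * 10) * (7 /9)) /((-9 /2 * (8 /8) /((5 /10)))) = 50 /9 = 5.56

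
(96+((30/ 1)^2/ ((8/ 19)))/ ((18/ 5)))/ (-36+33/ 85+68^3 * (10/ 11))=2579665/ 1068935612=0.00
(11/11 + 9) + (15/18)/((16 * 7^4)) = 2304965/230496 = 10.00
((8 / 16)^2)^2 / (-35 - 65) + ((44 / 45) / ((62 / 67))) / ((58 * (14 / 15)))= 570721 / 30206400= 0.02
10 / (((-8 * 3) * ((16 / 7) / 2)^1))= -35 / 96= -0.36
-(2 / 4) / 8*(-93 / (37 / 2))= 93 / 296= 0.31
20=20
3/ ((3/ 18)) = 18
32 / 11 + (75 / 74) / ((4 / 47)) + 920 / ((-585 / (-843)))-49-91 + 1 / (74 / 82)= 152592809 / 126984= 1201.67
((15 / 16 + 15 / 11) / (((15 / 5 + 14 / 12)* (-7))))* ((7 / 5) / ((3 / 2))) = -0.07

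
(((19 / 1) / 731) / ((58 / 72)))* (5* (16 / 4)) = 13680 / 21199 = 0.65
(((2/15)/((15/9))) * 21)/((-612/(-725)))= 203/102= 1.99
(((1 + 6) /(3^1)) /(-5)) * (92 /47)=-644 /705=-0.91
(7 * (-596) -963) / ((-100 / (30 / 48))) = 32.09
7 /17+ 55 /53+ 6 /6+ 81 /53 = 3584 /901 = 3.98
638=638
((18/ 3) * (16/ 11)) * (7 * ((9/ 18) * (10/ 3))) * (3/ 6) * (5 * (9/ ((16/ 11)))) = 1575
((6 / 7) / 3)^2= 4 / 49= 0.08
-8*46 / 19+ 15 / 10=-679 / 38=-17.87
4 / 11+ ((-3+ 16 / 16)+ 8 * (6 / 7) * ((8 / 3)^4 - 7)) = 617702 / 2079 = 297.11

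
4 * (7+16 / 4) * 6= 264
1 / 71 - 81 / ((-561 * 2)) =2291 / 26554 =0.09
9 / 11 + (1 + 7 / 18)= 437 / 198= 2.21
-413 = -413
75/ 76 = 0.99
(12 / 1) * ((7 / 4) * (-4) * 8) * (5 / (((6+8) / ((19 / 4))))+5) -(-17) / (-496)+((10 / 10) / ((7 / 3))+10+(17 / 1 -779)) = -18233575 / 3472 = -5251.61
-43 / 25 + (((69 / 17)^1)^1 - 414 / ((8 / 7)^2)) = -4278967 / 13600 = -314.63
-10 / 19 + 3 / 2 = 37 / 38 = 0.97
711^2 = 505521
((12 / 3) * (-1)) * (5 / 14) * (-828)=8280 / 7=1182.86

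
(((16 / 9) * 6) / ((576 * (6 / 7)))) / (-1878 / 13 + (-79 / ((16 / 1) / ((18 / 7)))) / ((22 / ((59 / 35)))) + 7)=-980980 / 6285662937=-0.00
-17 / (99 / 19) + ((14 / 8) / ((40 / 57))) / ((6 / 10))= 2831 / 3168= 0.89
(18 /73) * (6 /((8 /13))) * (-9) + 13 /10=-7423 /365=-20.34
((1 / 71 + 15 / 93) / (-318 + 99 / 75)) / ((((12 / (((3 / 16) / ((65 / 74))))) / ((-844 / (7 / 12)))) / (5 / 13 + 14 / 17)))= 2011512585 / 116813516729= 0.02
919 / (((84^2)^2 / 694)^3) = 38397587237 / 15426288377159516946432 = 0.00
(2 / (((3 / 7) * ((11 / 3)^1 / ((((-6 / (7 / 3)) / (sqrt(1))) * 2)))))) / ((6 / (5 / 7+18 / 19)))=-2652 / 1463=-1.81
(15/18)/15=1/18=0.06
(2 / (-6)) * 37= -12.33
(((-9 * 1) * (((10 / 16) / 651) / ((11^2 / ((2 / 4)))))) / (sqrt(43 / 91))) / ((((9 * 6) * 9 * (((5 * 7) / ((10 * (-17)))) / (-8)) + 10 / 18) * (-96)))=765 * sqrt(3913) / 1155353372096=0.00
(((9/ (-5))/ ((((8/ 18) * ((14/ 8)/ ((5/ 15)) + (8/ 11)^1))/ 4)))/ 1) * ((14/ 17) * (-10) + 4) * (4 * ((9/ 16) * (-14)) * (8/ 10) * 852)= -27547382016/ 111775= -246453.88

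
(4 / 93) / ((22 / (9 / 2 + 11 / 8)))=47 / 4092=0.01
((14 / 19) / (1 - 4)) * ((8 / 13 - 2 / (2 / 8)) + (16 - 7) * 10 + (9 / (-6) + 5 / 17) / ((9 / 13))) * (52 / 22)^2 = -117104260 / 1055241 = -110.97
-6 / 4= -3 / 2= -1.50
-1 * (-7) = 7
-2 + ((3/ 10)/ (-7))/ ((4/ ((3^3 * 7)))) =-4.02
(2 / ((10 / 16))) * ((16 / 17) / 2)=128 / 85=1.51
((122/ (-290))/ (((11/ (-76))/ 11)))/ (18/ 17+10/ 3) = 59109/ 8120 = 7.28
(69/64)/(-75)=-23/1600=-0.01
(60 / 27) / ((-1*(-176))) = 5 / 396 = 0.01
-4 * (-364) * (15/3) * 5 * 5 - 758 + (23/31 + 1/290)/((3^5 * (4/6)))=181242.00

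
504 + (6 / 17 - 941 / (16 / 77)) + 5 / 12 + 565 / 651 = -237449125 / 59024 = -4022.92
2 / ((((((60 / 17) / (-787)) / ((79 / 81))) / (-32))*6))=8455528 / 3645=2319.76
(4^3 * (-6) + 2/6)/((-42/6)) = 1151/21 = 54.81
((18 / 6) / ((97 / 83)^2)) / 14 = 20667 / 131726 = 0.16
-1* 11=-11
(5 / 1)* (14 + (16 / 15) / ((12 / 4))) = 646 / 9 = 71.78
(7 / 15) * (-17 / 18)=-119 / 270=-0.44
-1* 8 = -8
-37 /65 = -0.57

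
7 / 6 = 1.17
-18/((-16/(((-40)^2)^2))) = 2880000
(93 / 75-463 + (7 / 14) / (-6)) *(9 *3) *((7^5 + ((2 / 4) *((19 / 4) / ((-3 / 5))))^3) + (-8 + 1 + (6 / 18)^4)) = -208718905.32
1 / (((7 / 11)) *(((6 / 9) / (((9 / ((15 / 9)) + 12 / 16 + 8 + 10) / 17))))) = 2277 / 680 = 3.35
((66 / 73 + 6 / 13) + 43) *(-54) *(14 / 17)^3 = -6238654128 / 4662437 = -1338.07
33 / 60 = 11 / 20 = 0.55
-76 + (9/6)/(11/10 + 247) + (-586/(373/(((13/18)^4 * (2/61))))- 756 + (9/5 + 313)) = -1277054456688359/2469131441820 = -517.21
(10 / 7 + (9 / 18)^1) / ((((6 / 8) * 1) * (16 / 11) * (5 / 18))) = 891 / 140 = 6.36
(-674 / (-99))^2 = 454276 / 9801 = 46.35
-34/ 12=-17/ 6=-2.83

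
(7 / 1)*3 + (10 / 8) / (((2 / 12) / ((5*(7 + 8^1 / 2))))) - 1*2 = 863 / 2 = 431.50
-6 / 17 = -0.35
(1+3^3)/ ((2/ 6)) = 84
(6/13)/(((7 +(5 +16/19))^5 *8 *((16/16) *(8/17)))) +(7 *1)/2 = 1259245913679193/359784510685184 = 3.50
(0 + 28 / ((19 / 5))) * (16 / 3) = 39.30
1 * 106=106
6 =6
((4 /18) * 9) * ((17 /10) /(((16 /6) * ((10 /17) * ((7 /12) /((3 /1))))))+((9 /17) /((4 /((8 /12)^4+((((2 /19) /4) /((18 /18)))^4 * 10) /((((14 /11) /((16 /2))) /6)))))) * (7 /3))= 471867957167 /41872137300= 11.27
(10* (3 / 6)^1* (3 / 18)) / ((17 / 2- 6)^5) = 16 / 1875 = 0.01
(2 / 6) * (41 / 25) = 0.55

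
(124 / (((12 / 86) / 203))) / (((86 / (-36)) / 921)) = -69550236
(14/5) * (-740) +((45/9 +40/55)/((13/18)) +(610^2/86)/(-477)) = -6080672932/2933073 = -2073.14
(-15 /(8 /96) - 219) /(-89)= 399 /89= 4.48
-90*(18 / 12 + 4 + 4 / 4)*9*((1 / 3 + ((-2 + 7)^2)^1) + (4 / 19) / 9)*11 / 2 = -734267.37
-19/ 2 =-9.50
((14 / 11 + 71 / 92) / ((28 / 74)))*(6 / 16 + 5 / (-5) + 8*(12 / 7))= 70.72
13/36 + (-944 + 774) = -6107/36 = -169.64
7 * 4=28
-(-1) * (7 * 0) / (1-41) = 0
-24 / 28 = -6 / 7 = -0.86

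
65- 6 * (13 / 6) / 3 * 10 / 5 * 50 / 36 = 1430 / 27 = 52.96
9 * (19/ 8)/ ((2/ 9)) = 1539/ 16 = 96.19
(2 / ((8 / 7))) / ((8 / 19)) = 133 / 32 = 4.16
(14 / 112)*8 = 1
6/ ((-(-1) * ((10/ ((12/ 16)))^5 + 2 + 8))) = 0.00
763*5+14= 3829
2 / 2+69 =70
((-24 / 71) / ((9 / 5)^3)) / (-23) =1000 / 396819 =0.00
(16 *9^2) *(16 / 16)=1296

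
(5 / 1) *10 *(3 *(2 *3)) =900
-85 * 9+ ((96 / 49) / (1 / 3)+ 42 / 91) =-483267 / 637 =-758.66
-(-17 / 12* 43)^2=-534361 / 144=-3710.84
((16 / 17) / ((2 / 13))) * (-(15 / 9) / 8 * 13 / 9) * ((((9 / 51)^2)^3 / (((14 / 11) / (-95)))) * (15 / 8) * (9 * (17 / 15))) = 214575075 / 2703407728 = 0.08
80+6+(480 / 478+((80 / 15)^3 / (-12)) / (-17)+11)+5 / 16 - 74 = 131958875 / 5265648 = 25.06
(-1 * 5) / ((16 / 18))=-45 / 8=-5.62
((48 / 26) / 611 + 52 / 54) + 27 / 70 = 20292067 / 15012270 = 1.35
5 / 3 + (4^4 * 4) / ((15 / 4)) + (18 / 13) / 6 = 53618 / 195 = 274.96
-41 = -41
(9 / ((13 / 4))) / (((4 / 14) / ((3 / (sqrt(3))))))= 126 * sqrt(3) / 13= 16.79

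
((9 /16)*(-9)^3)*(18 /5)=-59049 /40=-1476.22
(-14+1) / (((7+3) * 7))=-13 / 70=-0.19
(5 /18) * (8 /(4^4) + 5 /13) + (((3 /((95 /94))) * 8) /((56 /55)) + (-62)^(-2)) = 22432699957 /957063744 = 23.44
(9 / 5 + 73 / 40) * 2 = 29 / 4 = 7.25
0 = 0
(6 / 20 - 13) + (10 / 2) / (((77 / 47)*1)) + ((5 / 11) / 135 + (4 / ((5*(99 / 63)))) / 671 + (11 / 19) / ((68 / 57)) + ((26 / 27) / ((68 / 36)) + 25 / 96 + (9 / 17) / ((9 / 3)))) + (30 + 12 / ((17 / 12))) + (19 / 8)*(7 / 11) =120548907187 / 3794424480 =31.77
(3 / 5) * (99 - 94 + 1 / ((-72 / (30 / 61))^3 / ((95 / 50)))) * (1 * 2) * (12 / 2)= 784446241 / 21790176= 36.00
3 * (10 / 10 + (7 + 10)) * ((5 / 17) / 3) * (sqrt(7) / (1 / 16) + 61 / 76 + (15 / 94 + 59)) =1440 * sqrt(7) / 17 + 9638325 / 30362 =541.56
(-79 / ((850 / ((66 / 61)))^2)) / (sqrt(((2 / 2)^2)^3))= -86031 / 672105625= -0.00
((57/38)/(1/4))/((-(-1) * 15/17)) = 34/5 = 6.80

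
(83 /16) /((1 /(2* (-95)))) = -7885 /8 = -985.62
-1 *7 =-7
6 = 6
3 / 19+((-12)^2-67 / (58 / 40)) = 53971 / 551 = 97.95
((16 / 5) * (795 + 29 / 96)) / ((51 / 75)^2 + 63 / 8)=38174500 / 125061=305.25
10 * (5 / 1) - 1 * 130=-80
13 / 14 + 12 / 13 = 337 / 182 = 1.85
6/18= 0.33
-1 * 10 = -10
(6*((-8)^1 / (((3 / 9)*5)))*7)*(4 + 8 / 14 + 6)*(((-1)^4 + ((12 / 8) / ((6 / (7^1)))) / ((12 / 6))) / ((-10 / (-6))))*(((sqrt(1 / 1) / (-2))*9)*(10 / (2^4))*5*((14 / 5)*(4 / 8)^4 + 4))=4504491 / 32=140765.34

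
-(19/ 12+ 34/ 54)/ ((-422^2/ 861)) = 68593/ 6411024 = 0.01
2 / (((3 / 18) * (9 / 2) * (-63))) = -8 / 189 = -0.04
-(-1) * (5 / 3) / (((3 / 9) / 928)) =4640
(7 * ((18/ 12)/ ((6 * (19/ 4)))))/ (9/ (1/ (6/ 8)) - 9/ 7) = 196/ 2907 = 0.07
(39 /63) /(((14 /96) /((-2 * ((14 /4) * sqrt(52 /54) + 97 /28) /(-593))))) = 208 * sqrt(78) /37359 + 10088 /203399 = 0.10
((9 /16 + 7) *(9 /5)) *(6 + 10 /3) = 2541 /20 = 127.05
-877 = -877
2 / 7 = 0.29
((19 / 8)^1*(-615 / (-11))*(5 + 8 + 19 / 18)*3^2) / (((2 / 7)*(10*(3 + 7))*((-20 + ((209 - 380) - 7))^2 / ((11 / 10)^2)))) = 125419 / 6912000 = 0.02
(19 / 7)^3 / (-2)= -6859 / 686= -10.00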